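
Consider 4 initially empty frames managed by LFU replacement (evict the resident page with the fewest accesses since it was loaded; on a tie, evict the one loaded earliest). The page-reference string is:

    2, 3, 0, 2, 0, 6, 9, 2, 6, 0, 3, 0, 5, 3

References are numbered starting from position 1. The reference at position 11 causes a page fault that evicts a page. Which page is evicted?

pos 1: 2 -> miss, frames {2}
pos 2: 3 -> miss, frames {2,3}
pos 3: 0 -> miss, frames {2,3,0}
pos 4: 2 -> hit
pos 5: 0 -> hit
pos 6: 6 -> miss, frames {2,3,0,6}
pos 7: 9 -> miss, evict 3, frames {2,0,6,9}
pos 8: 2 -> hit
pos 9: 6 -> hit
pos 10: 0 -> hit
pos 11: 3 -> miss, evict 9, frames {2,0,6,3}
At position 11, page 9 is evicted.

9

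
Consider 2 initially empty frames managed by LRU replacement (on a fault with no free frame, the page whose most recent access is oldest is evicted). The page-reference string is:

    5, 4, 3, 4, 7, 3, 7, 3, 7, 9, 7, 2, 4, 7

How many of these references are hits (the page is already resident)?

5: miss, frames [5]
4: miss, frames [5, 4]
3: miss, evict 5, frames [4, 3]
4: hit
7: miss, evict 3, frames [4, 7]
3: miss, evict 4, frames [7, 3]
7: hit
3: hit
7: hit
9: miss, evict 3, frames [7, 9]
7: hit
2: miss, evict 9, frames [7, 2]
4: miss, evict 7, frames [2, 4]
7: miss, evict 2, frames [4, 7]
Hits: 5.

5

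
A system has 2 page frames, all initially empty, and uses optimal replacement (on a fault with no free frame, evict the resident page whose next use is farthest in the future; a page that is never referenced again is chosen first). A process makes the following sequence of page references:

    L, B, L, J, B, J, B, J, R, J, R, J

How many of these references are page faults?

4

L: fault, frames (L)
B: fault, frames (L B)
L: hit
J: fault, evict L, frames (B J)
B: hit
J: hit
B: hit
J: hit
R: fault, evict B, frames (J R)
J: hit
R: hit
J: hit
Page faults: 4.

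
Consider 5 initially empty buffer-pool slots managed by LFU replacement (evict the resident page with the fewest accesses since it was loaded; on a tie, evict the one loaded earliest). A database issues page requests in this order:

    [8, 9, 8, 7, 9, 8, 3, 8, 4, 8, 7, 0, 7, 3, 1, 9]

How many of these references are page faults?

8

8: miss, frames {8}
9: miss, frames {8,9}
8: hit
7: miss, frames {8,9,7}
9: hit
8: hit
3: miss, frames {8,9,7,3}
8: hit
4: miss, frames {8,9,7,3,4}
8: hit
7: hit
0: miss, evict 3, frames {8,9,7,4,0}
7: hit
3: miss, evict 4, frames {8,9,7,0,3}
1: miss, evict 0, frames {8,9,7,3,1}
9: hit
Page faults: 8.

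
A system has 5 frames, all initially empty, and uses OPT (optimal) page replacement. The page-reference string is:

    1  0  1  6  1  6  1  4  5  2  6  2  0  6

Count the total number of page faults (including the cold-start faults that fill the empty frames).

1 -> miss, frames (1)
0 -> miss, frames (1 0)
1 -> hit
6 -> miss, frames (1 0 6)
1 -> hit
6 -> hit
1 -> hit
4 -> miss, frames (1 0 6 4)
5 -> miss, frames (1 0 6 4 5)
2 -> miss, evict 5, frames (1 0 6 4 2)
6 -> hit
2 -> hit
0 -> hit
6 -> hit
Page faults: 6.

6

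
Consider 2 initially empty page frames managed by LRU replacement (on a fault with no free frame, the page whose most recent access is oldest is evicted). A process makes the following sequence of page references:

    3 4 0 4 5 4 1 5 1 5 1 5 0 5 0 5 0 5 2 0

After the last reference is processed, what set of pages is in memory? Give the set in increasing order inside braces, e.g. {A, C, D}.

3: miss, frames [3]
4: miss, frames [3, 4]
0: miss, evict 3, frames [4, 0]
4: hit
5: miss, evict 0, frames [4, 5]
4: hit
1: miss, evict 5, frames [4, 1]
5: miss, evict 4, frames [1, 5]
1: hit
5: hit
1: hit
5: hit
0: miss, evict 1, frames [5, 0]
5: hit
0: hit
5: hit
0: hit
5: hit
2: miss, evict 0, frames [5, 2]
0: miss, evict 5, frames [2, 0]

{0, 2}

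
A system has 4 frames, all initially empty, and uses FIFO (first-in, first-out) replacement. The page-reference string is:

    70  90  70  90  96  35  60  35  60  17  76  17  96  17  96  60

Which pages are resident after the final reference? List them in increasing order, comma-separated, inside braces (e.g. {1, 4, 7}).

70 → miss, frames (70)
90 → miss, frames (70 90)
70 → hit
90 → hit
96 → miss, frames (70 90 96)
35 → miss, frames (70 90 96 35)
60 → miss, evict 70, frames (90 96 35 60)
35 → hit
60 → hit
17 → miss, evict 90, frames (96 35 60 17)
76 → miss, evict 96, frames (35 60 17 76)
17 → hit
96 → miss, evict 35, frames (60 17 76 96)
17 → hit
96 → hit
60 → hit

{17, 60, 76, 96}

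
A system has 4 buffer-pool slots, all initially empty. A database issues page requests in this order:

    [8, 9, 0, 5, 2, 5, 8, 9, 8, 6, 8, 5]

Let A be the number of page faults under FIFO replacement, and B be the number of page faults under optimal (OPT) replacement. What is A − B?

3

Under FIFO: F F F F F . F F . F . F → 9 faults.
Under OPT: F F F F F . . . . F . . → 6 faults.
A − B = 9 − 6 = 3.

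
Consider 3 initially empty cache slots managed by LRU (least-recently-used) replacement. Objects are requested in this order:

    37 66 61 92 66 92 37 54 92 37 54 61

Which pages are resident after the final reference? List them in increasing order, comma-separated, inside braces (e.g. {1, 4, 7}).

{37, 54, 61}

37 → miss, frames (37)
66 → miss, frames (37 66)
61 → miss, frames (37 66 61)
92 → miss, evict 37, frames (66 61 92)
66 → hit
92 → hit
37 → miss, evict 61, frames (66 92 37)
54 → miss, evict 66, frames (92 37 54)
92 → hit
37 → hit
54 → hit
61 → miss, evict 92, frames (37 54 61)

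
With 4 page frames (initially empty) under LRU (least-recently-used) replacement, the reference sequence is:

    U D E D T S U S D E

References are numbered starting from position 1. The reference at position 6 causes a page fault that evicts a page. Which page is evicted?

pos 1: U: fault, frames (U)
pos 2: D: fault, frames (U D)
pos 3: E: fault, frames (U D E)
pos 4: D: hit
pos 5: T: fault, frames (U E D T)
pos 6: S: fault, evict U, frames (E D T S)
At position 6, page U is evicted.

U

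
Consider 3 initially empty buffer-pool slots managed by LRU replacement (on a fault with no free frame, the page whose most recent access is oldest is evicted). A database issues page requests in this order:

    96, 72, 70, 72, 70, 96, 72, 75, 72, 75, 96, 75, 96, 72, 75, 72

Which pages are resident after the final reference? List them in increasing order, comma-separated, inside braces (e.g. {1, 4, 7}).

{72, 75, 96}

96: miss, frames [96]
72: miss, frames [96, 72]
70: miss, frames [96, 72, 70]
72: hit
70: hit
96: hit
72: hit
75: miss, evict 70, frames [96, 72, 75]
72: hit
75: hit
96: hit
75: hit
96: hit
72: hit
75: hit
72: hit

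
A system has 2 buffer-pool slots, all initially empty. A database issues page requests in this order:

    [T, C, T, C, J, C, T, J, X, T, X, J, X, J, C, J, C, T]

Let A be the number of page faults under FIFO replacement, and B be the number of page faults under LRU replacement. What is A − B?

Under FIFO: F F . . F . F . F . . F . . F . . F → 8 faults.
Under LRU: F F . . F . F F F F . F . . F . . F → 10 faults.
A − B = 8 − 10 = -2.

-2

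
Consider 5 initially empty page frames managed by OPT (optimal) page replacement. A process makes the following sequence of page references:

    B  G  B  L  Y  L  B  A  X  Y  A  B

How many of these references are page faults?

B -> fault, frames [B]
G -> fault, frames [B, G]
B -> hit
L -> fault, frames [B, G, L]
Y -> fault, frames [B, G, L, Y]
L -> hit
B -> hit
A -> fault, frames [B, G, L, Y, A]
X -> fault, evict L, frames [B, G, Y, A, X]
Y -> hit
A -> hit
B -> hit
Page faults: 6.

6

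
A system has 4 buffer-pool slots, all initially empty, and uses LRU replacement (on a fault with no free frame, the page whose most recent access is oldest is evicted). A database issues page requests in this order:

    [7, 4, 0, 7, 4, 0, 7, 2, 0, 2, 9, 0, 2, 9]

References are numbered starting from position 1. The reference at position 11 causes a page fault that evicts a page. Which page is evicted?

4

pos 1: 7 → fault, frames [7]
pos 2: 4 → fault, frames [7, 4]
pos 3: 0 → fault, frames [7, 4, 0]
pos 4: 7 → hit
pos 5: 4 → hit
pos 6: 0 → hit
pos 7: 7 → hit
pos 8: 2 → fault, frames [4, 0, 7, 2]
pos 9: 0 → hit
pos 10: 2 → hit
pos 11: 9 → fault, evict 4, frames [7, 0, 2, 9]
At position 11, page 4 is evicted.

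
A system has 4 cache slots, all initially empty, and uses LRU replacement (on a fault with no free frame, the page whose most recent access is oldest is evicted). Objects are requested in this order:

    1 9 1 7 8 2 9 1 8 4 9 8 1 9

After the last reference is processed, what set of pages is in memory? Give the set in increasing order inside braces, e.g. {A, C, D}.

1: miss, frames (1)
9: miss, frames (1 9)
1: hit
7: miss, frames (9 1 7)
8: miss, frames (9 1 7 8)
2: miss, evict 9, frames (1 7 8 2)
9: miss, evict 1, frames (7 8 2 9)
1: miss, evict 7, frames (8 2 9 1)
8: hit
4: miss, evict 2, frames (9 1 8 4)
9: hit
8: hit
1: hit
9: hit

{1, 4, 8, 9}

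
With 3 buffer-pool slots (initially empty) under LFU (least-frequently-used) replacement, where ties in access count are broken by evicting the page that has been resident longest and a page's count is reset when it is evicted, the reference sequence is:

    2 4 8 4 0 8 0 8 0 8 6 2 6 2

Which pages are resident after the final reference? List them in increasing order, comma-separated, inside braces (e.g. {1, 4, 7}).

2 -> miss, frames [2]
4 -> miss, frames [2, 4]
8 -> miss, frames [2, 4, 8]
4 -> hit
0 -> miss, evict 2, frames [4, 8, 0]
8 -> hit
0 -> hit
8 -> hit
0 -> hit
8 -> hit
6 -> miss, evict 4, frames [8, 0, 6]
2 -> miss, evict 6, frames [8, 0, 2]
6 -> miss, evict 2, frames [8, 0, 6]
2 -> miss, evict 6, frames [8, 0, 2]

{0, 2, 8}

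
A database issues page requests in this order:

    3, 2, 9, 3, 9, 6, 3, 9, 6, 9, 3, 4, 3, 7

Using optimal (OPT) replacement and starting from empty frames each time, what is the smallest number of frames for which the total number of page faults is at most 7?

3

f=1: 14 faults
f=2: 8 faults
f=3: 6 faults
f=4: 6 faults
f=5: 6 faults
f=6: 6 faults
Smallest f with faults ≤ 7 is 3.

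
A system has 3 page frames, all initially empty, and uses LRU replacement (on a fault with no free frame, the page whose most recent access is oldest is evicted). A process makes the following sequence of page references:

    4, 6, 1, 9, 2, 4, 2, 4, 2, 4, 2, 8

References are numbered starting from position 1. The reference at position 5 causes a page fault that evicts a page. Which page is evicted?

pos 1: 4 → miss, frames [4]
pos 2: 6 → miss, frames [4, 6]
pos 3: 1 → miss, frames [4, 6, 1]
pos 4: 9 → miss, evict 4, frames [6, 1, 9]
pos 5: 2 → miss, evict 6, frames [1, 9, 2]
At position 5, page 6 is evicted.

6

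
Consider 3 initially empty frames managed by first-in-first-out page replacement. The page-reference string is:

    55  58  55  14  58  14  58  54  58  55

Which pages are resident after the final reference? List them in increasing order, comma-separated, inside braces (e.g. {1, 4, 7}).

55: miss, frames (55)
58: miss, frames (55 58)
55: hit
14: miss, frames (55 58 14)
58: hit
14: hit
58: hit
54: miss, evict 55, frames (58 14 54)
58: hit
55: miss, evict 58, frames (14 54 55)

{14, 54, 55}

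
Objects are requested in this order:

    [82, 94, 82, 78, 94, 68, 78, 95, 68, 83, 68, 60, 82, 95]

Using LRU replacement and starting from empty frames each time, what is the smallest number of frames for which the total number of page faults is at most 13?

f=1: 14 faults
f=2: 12 faults
f=3: 9 faults
f=4: 9 faults
f=5: 8 faults
f=6: 8 faults
f=7: 7 faults
Smallest f with faults ≤ 13 is 2.

2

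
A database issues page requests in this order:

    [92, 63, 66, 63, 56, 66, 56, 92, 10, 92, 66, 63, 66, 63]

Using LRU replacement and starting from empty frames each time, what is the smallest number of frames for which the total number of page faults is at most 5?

5

f=1: 14 faults
f=2: 9 faults
f=3: 8 faults
f=4: 6 faults
f=5: 5 faults
Smallest f with faults ≤ 5 is 5.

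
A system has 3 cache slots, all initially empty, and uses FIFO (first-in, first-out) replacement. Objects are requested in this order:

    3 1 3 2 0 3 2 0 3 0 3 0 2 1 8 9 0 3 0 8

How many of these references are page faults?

3: miss, frames (3)
1: miss, frames (3 1)
3: hit
2: miss, frames (3 1 2)
0: miss, evict 3, frames (1 2 0)
3: miss, evict 1, frames (2 0 3)
2: hit
0: hit
3: hit
0: hit
3: hit
0: hit
2: hit
1: miss, evict 2, frames (0 3 1)
8: miss, evict 0, frames (3 1 8)
9: miss, evict 3, frames (1 8 9)
0: miss, evict 1, frames (8 9 0)
3: miss, evict 8, frames (9 0 3)
0: hit
8: miss, evict 9, frames (0 3 8)
Page faults: 11.

11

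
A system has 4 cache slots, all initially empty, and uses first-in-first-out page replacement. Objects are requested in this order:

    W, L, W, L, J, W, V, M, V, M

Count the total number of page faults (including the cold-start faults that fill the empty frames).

5

W: miss, frames {W}
L: miss, frames {W,L}
W: hit
L: hit
J: miss, frames {W,L,J}
W: hit
V: miss, frames {W,L,J,V}
M: miss, evict W, frames {L,J,V,M}
V: hit
M: hit
Page faults: 5.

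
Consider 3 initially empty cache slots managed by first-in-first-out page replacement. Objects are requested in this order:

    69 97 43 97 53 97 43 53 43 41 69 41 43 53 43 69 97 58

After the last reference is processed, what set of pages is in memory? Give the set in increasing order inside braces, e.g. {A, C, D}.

{53, 58, 97}

69 -> fault, frames [69]
97 -> fault, frames [69, 97]
43 -> fault, frames [69, 97, 43]
97 -> hit
53 -> fault, evict 69, frames [97, 43, 53]
97 -> hit
43 -> hit
53 -> hit
43 -> hit
41 -> fault, evict 97, frames [43, 53, 41]
69 -> fault, evict 43, frames [53, 41, 69]
41 -> hit
43 -> fault, evict 53, frames [41, 69, 43]
53 -> fault, evict 41, frames [69, 43, 53]
43 -> hit
69 -> hit
97 -> fault, evict 69, frames [43, 53, 97]
58 -> fault, evict 43, frames [53, 97, 58]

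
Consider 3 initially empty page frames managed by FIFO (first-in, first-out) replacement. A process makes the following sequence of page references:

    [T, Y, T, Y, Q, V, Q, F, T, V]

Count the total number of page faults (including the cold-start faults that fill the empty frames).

6

T: fault, frames {T}
Y: fault, frames {T,Y}
T: hit
Y: hit
Q: fault, frames {T,Y,Q}
V: fault, evict T, frames {Y,Q,V}
Q: hit
F: fault, evict Y, frames {Q,V,F}
T: fault, evict Q, frames {V,F,T}
V: hit
Page faults: 6.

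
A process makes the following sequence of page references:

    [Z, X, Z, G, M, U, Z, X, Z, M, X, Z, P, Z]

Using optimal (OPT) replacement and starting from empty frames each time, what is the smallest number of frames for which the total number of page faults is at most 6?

4

f=1: 14 faults
f=2: 9 faults
f=3: 7 faults
f=4: 6 faults
f=5: 6 faults
f=6: 6 faults
Smallest f with faults ≤ 6 is 4.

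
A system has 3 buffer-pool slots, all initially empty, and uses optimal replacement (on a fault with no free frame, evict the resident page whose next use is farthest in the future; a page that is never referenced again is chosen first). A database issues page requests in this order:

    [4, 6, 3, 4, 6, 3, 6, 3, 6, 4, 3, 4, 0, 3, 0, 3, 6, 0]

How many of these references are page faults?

4 -> fault, frames [4]
6 -> fault, frames [4, 6]
3 -> fault, frames [4, 6, 3]
4 -> hit
6 -> hit
3 -> hit
6 -> hit
3 -> hit
6 -> hit
4 -> hit
3 -> hit
4 -> hit
0 -> fault, evict 4, frames [6, 3, 0]
3 -> hit
0 -> hit
3 -> hit
6 -> hit
0 -> hit
Page faults: 4.

4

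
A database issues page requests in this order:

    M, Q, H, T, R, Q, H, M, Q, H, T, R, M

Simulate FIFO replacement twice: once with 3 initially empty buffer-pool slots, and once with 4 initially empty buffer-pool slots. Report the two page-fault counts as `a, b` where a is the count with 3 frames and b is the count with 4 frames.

3 frames: F F F F F F F F . . F F . → 10 faults.
4 frames: F F F F F . . F F F F F F → 11 faults.
11 > 10: adding a frame increased faults — Belady's anomaly.

10, 11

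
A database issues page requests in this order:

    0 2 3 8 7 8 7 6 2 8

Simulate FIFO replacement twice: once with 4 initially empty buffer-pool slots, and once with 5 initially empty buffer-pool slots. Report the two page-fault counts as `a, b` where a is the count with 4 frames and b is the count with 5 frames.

4 frames: F F F F F . . F F . → 7 faults.
5 frames: F F F F F . . F . . → 6 faults.
6 < 7: adding a frame reduced faults, as is typical.

7, 6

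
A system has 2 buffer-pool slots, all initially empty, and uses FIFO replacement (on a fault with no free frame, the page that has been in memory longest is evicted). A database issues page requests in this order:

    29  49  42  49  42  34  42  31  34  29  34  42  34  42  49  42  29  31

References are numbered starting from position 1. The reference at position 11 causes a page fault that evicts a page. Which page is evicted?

31

pos 1: 29: fault, frames [29]
pos 2: 49: fault, frames [29, 49]
pos 3: 42: fault, evict 29, frames [49, 42]
pos 4: 49: hit
pos 5: 42: hit
pos 6: 34: fault, evict 49, frames [42, 34]
pos 7: 42: hit
pos 8: 31: fault, evict 42, frames [34, 31]
pos 9: 34: hit
pos 10: 29: fault, evict 34, frames [31, 29]
pos 11: 34: fault, evict 31, frames [29, 34]
At position 11, page 31 is evicted.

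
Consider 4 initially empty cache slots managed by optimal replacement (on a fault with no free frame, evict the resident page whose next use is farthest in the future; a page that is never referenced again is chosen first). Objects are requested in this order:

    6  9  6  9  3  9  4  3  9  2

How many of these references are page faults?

6 -> fault, frames [6]
9 -> fault, frames [6, 9]
6 -> hit
9 -> hit
3 -> fault, frames [6, 9, 3]
9 -> hit
4 -> fault, frames [6, 9, 3, 4]
3 -> hit
9 -> hit
2 -> fault, evict 4, frames [6, 9, 3, 2]
Page faults: 5.

5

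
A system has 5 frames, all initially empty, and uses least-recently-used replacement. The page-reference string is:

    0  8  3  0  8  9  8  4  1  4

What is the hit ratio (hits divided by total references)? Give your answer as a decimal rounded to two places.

0.40

0 → fault, frames (0)
8 → fault, frames (0 8)
3 → fault, frames (0 8 3)
0 → hit
8 → hit
9 → fault, frames (3 0 8 9)
8 → hit
4 → fault, frames (3 0 9 8 4)
1 → fault, evict 3, frames (0 9 8 4 1)
4 → hit
Hits: 4 of 10 references → 4/10 = 0.4000.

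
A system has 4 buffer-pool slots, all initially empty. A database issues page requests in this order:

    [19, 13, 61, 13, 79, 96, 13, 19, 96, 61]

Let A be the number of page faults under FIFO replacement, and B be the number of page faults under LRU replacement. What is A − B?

-1

Under FIFO: F F F . F F . F . . → 6 faults.
Under LRU: F F F . F F . F . F → 7 faults.
A − B = 6 − 7 = -1.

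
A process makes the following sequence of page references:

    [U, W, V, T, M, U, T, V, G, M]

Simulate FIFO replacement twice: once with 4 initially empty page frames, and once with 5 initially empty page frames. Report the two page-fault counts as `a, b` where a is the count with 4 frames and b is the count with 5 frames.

7, 6

4 frames: F F F F F F . . F . → 7 faults.
5 frames: F F F F F . . . F . → 6 faults.
6 < 7: adding a frame reduced faults, as is typical.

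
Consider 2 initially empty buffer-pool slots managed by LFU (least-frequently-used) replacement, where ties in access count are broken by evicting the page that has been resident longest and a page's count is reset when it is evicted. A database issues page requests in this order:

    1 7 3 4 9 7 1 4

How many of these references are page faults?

1: miss, frames (1)
7: miss, frames (1 7)
3: miss, evict 1, frames (7 3)
4: miss, evict 7, frames (3 4)
9: miss, evict 3, frames (4 9)
7: miss, evict 4, frames (9 7)
1: miss, evict 9, frames (7 1)
4: miss, evict 7, frames (1 4)
Page faults: 8.

8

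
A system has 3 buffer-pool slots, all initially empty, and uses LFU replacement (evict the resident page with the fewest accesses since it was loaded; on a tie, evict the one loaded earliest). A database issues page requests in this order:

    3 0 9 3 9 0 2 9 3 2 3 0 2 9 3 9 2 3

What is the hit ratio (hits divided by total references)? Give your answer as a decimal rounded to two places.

0.39

3 -> miss, frames (3)
0 -> miss, frames (3 0)
9 -> miss, frames (3 0 9)
3 -> hit
9 -> hit
0 -> hit
2 -> miss, evict 3, frames (0 9 2)
9 -> hit
3 -> miss, evict 2, frames (0 9 3)
2 -> miss, evict 3, frames (0 9 2)
3 -> miss, evict 2, frames (0 9 3)
0 -> hit
2 -> miss, evict 3, frames (0 9 2)
9 -> hit
3 -> miss, evict 2, frames (0 9 3)
9 -> hit
2 -> miss, evict 3, frames (0 9 2)
3 -> miss, evict 2, frames (0 9 3)
Hits: 7 of 18 references → 7/18 = 0.3889.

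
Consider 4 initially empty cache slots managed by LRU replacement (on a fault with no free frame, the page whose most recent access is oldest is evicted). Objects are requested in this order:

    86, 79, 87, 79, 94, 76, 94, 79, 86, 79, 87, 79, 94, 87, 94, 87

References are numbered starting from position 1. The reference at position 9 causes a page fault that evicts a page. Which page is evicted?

87

pos 1: 86: miss, frames {86}
pos 2: 79: miss, frames {86,79}
pos 3: 87: miss, frames {86,79,87}
pos 4: 79: hit
pos 5: 94: miss, frames {86,87,79,94}
pos 6: 76: miss, evict 86, frames {87,79,94,76}
pos 7: 94: hit
pos 8: 79: hit
pos 9: 86: miss, evict 87, frames {76,94,79,86}
At position 9, page 87 is evicted.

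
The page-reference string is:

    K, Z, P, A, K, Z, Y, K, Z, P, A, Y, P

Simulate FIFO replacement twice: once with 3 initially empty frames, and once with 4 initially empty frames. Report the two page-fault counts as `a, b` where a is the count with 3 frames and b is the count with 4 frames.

9, 10

3 frames: F F F F F F F . . F F . . → 9 faults.
4 frames: F F F F . . F F F F F F . → 10 faults.
10 > 9: adding a frame increased faults — Belady's anomaly.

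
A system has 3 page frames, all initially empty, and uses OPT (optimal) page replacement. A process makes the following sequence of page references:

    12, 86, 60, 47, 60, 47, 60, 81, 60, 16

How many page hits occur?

12 → miss, frames [12]
86 → miss, frames [12, 86]
60 → miss, frames [12, 86, 60]
47 → miss, evict 86, frames [12, 60, 47]
60 → hit
47 → hit
60 → hit
81 → miss, evict 47, frames [12, 60, 81]
60 → hit
16 → miss, evict 81, frames [12, 60, 16]
Hits: 4.

4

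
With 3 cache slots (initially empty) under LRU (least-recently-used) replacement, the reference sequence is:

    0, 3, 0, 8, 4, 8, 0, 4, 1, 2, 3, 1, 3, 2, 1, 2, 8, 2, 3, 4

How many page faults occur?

10

0: fault, frames [0]
3: fault, frames [0, 3]
0: hit
8: fault, frames [3, 0, 8]
4: fault, evict 3, frames [0, 8, 4]
8: hit
0: hit
4: hit
1: fault, evict 8, frames [0, 4, 1]
2: fault, evict 0, frames [4, 1, 2]
3: fault, evict 4, frames [1, 2, 3]
1: hit
3: hit
2: hit
1: hit
2: hit
8: fault, evict 3, frames [1, 2, 8]
2: hit
3: fault, evict 1, frames [8, 2, 3]
4: fault, evict 8, frames [2, 3, 4]
Page faults: 10.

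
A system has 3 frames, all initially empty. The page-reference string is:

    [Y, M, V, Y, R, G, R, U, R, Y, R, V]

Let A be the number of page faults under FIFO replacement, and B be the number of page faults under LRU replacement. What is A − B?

Under FIFO: F F F . F F . F . F F F → 9 faults.
Under LRU: F F F . F F . F . F . F → 8 faults.
A − B = 9 − 8 = 1.

1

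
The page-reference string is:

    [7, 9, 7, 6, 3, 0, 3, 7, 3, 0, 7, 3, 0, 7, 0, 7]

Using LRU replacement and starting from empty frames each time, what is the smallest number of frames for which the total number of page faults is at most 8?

f=1: 16 faults
f=2: 11 faults
f=3: 6 faults
f=4: 5 faults
f=5: 5 faults
Smallest f with faults ≤ 8 is 3.

3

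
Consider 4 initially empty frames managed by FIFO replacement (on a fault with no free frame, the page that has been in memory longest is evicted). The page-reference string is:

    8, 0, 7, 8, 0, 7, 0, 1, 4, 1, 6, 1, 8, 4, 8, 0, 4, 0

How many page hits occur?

8 → miss, frames {8}
0 → miss, frames {8,0}
7 → miss, frames {8,0,7}
8 → hit
0 → hit
7 → hit
0 → hit
1 → miss, frames {8,0,7,1}
4 → miss, evict 8, frames {0,7,1,4}
1 → hit
6 → miss, evict 0, frames {7,1,4,6}
1 → hit
8 → miss, evict 7, frames {1,4,6,8}
4 → hit
8 → hit
0 → miss, evict 1, frames {4,6,8,0}
4 → hit
0 → hit
Hits: 10.

10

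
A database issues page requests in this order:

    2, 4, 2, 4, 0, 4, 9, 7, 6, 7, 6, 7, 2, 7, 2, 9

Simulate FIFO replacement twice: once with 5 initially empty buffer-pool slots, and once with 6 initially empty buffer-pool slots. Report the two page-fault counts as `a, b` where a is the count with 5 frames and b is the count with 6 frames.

7, 6

5 frames: F F . . F . F F F . . . F . . . → 7 faults.
6 frames: F F . . F . F F F . . . . . . . → 6 faults.
6 < 7: adding a frame reduced faults, as is typical.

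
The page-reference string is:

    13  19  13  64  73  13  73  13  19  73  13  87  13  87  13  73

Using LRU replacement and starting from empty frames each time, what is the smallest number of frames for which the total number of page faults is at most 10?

f=1: 16 faults
f=2: 10 faults
f=3: 6 faults
f=4: 5 faults
f=5: 5 faults
Smallest f with faults ≤ 10 is 2.

2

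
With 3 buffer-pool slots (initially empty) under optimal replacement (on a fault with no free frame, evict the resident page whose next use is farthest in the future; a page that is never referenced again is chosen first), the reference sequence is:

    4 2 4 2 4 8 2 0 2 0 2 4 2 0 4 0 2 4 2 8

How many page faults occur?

5

4: miss, frames (4)
2: miss, frames (4 2)
4: hit
2: hit
4: hit
8: miss, frames (4 2 8)
2: hit
0: miss, evict 8, frames (4 2 0)
2: hit
0: hit
2: hit
4: hit
2: hit
0: hit
4: hit
0: hit
2: hit
4: hit
2: hit
8: miss, evict 0, frames (4 2 8)
Page faults: 5.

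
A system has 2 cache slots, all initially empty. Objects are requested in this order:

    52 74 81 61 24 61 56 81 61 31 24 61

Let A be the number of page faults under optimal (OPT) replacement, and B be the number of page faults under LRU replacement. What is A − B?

Under OPT: F F F F F . F F . F F . → 9 faults.
Under LRU: F F F F F . F F F F F F → 11 faults.
A − B = 9 − 11 = -2.

-2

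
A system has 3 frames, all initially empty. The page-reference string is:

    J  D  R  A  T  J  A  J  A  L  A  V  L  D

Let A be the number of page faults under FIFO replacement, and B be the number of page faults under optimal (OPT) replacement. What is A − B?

2

Under FIFO: F F F F F F . . . F F F . F → 10 faults.
Under OPT: F F F F F . . . . F . F . F → 8 faults.
A − B = 10 − 8 = 2.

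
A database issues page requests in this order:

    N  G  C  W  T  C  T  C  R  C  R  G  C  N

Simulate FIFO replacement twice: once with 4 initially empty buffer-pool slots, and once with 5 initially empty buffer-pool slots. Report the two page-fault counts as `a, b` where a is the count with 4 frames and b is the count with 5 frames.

9, 7

4 frames: F F F F F . . . F . . F F F → 9 faults.
5 frames: F F F F F . . . F . . . . F → 7 faults.
7 < 9: adding a frame reduced faults, as is typical.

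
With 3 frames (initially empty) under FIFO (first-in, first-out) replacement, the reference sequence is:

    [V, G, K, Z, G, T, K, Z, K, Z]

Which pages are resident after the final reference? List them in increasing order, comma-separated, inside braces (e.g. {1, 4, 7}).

V -> fault, frames [V]
G -> fault, frames [V, G]
K -> fault, frames [V, G, K]
Z -> fault, evict V, frames [G, K, Z]
G -> hit
T -> fault, evict G, frames [K, Z, T]
K -> hit
Z -> hit
K -> hit
Z -> hit

{K, T, Z}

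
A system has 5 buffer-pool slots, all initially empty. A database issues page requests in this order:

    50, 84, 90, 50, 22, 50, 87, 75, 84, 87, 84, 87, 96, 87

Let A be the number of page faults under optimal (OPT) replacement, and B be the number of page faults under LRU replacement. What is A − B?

Under OPT: F F F . F . F F . . . . F . → 7 faults.
Under LRU: F F F . F . F F F . . . F . → 8 faults.
A − B = 7 − 8 = -1.

-1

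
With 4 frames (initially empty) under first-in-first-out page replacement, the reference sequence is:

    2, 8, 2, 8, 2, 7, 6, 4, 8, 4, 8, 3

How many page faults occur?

2: fault, frames {2}
8: fault, frames {2,8}
2: hit
8: hit
2: hit
7: fault, frames {2,8,7}
6: fault, frames {2,8,7,6}
4: fault, evict 2, frames {8,7,6,4}
8: hit
4: hit
8: hit
3: fault, evict 8, frames {7,6,4,3}
Page faults: 6.

6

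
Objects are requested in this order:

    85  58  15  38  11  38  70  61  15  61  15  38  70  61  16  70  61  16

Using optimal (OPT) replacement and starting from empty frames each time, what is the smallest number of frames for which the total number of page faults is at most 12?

f=1: 18 faults
f=2: 12 faults
f=3: 9 faults
f=4: 8 faults
f=5: 8 faults
f=6: 8 faults
f=7: 8 faults
f=8: 8 faults
Smallest f with faults ≤ 12 is 2.

2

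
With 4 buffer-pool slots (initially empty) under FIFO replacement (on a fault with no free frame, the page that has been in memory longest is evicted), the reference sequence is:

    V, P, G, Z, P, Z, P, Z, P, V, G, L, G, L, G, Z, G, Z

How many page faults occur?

V → fault, frames [V]
P → fault, frames [V, P]
G → fault, frames [V, P, G]
Z → fault, frames [V, P, G, Z]
P → hit
Z → hit
P → hit
Z → hit
P → hit
V → hit
G → hit
L → fault, evict V, frames [P, G, Z, L]
G → hit
L → hit
G → hit
Z → hit
G → hit
Z → hit
Page faults: 5.

5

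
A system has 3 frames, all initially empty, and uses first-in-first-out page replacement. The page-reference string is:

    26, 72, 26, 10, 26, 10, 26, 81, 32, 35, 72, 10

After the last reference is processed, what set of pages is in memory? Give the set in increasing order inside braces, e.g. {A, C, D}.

26 -> fault, frames (26)
72 -> fault, frames (26 72)
26 -> hit
10 -> fault, frames (26 72 10)
26 -> hit
10 -> hit
26 -> hit
81 -> fault, evict 26, frames (72 10 81)
32 -> fault, evict 72, frames (10 81 32)
35 -> fault, evict 10, frames (81 32 35)
72 -> fault, evict 81, frames (32 35 72)
10 -> fault, evict 32, frames (35 72 10)

{10, 35, 72}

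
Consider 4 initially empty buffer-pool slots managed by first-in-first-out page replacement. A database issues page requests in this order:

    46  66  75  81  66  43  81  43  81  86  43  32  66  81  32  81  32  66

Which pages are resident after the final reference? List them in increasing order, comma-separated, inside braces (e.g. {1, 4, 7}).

46 -> miss, frames {46}
66 -> miss, frames {46,66}
75 -> miss, frames {46,66,75}
81 -> miss, frames {46,66,75,81}
66 -> hit
43 -> miss, evict 46, frames {66,75,81,43}
81 -> hit
43 -> hit
81 -> hit
86 -> miss, evict 66, frames {75,81,43,86}
43 -> hit
32 -> miss, evict 75, frames {81,43,86,32}
66 -> miss, evict 81, frames {43,86,32,66}
81 -> miss, evict 43, frames {86,32,66,81}
32 -> hit
81 -> hit
32 -> hit
66 -> hit

{32, 66, 81, 86}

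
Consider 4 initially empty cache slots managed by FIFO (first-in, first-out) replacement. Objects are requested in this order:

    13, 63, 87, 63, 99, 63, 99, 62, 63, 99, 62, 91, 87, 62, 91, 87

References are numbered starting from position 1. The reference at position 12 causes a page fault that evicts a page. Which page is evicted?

pos 1: 13: miss, frames {13}
pos 2: 63: miss, frames {13,63}
pos 3: 87: miss, frames {13,63,87}
pos 4: 63: hit
pos 5: 99: miss, frames {13,63,87,99}
pos 6: 63: hit
pos 7: 99: hit
pos 8: 62: miss, evict 13, frames {63,87,99,62}
pos 9: 63: hit
pos 10: 99: hit
pos 11: 62: hit
pos 12: 91: miss, evict 63, frames {87,99,62,91}
At position 12, page 63 is evicted.

63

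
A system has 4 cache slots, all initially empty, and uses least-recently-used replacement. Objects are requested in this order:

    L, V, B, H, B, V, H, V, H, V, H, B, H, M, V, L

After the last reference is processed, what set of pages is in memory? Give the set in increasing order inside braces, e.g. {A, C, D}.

L → miss, frames [L]
V → miss, frames [L, V]
B → miss, frames [L, V, B]
H → miss, frames [L, V, B, H]
B → hit
V → hit
H → hit
V → hit
H → hit
V → hit
H → hit
B → hit
H → hit
M → miss, evict L, frames [V, B, H, M]
V → hit
L → miss, evict B, frames [H, M, V, L]

{H, L, M, V}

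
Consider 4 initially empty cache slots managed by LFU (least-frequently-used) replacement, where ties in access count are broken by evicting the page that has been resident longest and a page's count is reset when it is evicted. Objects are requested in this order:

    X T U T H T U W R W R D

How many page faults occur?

X: fault, frames (X)
T: fault, frames (X T)
U: fault, frames (X T U)
T: hit
H: fault, frames (X T U H)
T: hit
U: hit
W: fault, evict X, frames (T U H W)
R: fault, evict H, frames (T U W R)
W: hit
R: hit
D: fault, evict U, frames (T W R D)
Page faults: 7.

7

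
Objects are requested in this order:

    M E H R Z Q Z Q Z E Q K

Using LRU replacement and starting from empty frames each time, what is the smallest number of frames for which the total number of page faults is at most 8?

f=1: 12 faults
f=2: 9 faults
f=3: 8 faults
f=4: 8 faults
f=5: 7 faults
f=6: 7 faults
f=7: 7 faults
Smallest f with faults ≤ 8 is 3.

3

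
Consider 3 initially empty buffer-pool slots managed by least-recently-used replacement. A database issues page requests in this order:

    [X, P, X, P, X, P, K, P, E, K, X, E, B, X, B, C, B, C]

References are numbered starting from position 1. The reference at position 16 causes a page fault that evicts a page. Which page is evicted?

pos 1: X: fault, frames [X]
pos 2: P: fault, frames [X, P]
pos 3: X: hit
pos 4: P: hit
pos 5: X: hit
pos 6: P: hit
pos 7: K: fault, frames [X, P, K]
pos 8: P: hit
pos 9: E: fault, evict X, frames [K, P, E]
pos 10: K: hit
pos 11: X: fault, evict P, frames [E, K, X]
pos 12: E: hit
pos 13: B: fault, evict K, frames [X, E, B]
pos 14: X: hit
pos 15: B: hit
pos 16: C: fault, evict E, frames [X, B, C]
At position 16, page E is evicted.

E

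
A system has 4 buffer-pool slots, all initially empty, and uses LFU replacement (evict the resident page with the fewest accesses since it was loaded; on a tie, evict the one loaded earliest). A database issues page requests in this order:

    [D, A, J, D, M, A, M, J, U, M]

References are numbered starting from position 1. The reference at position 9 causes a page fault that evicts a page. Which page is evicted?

D

pos 1: D -> fault, frames (D)
pos 2: A -> fault, frames (D A)
pos 3: J -> fault, frames (D A J)
pos 4: D -> hit
pos 5: M -> fault, frames (D A J M)
pos 6: A -> hit
pos 7: M -> hit
pos 8: J -> hit
pos 9: U -> fault, evict D, frames (A J M U)
At position 9, page D is evicted.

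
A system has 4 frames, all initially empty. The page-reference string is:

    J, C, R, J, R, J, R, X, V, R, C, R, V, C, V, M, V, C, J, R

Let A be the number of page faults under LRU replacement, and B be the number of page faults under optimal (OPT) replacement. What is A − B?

2

Under LRU: F F F . . . . F F . F . . . . F . . F F → 9 faults.
Under OPT: F F F . . . . F F . . . . . . F . . . F → 7 faults.
A − B = 9 − 7 = 2.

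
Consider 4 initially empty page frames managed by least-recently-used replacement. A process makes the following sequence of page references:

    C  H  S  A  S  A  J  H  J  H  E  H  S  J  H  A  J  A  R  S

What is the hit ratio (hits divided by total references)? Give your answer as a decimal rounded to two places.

C -> miss, frames {C}
H -> miss, frames {C,H}
S -> miss, frames {C,H,S}
A -> miss, frames {C,H,S,A}
S -> hit
A -> hit
J -> miss, evict C, frames {H,S,A,J}
H -> hit
J -> hit
H -> hit
E -> miss, evict S, frames {A,J,H,E}
H -> hit
S -> miss, evict A, frames {J,E,H,S}
J -> hit
H -> hit
A -> miss, evict E, frames {S,J,H,A}
J -> hit
A -> hit
R -> miss, evict S, frames {H,J,A,R}
S -> miss, evict H, frames {J,A,R,S}
Hits: 10 of 20 references → 10/20 = 0.5000.

0.50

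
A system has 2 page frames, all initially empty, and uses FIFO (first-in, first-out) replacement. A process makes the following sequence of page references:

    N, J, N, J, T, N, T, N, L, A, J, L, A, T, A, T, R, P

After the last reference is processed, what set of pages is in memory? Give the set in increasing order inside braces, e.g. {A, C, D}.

{P, R}

N → fault, frames {N}
J → fault, frames {N,J}
N → hit
J → hit
T → fault, evict N, frames {J,T}
N → fault, evict J, frames {T,N}
T → hit
N → hit
L → fault, evict T, frames {N,L}
A → fault, evict N, frames {L,A}
J → fault, evict L, frames {A,J}
L → fault, evict A, frames {J,L}
A → fault, evict J, frames {L,A}
T → fault, evict L, frames {A,T}
A → hit
T → hit
R → fault, evict A, frames {T,R}
P → fault, evict T, frames {R,P}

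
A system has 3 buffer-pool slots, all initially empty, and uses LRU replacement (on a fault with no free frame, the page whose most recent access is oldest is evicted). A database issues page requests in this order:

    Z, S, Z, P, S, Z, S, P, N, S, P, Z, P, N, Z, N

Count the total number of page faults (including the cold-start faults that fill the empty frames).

6

Z → fault, frames (Z)
S → fault, frames (Z S)
Z → hit
P → fault, frames (S Z P)
S → hit
Z → hit
S → hit
P → hit
N → fault, evict Z, frames (S P N)
S → hit
P → hit
Z → fault, evict N, frames (S P Z)
P → hit
N → fault, evict S, frames (Z P N)
Z → hit
N → hit
Page faults: 6.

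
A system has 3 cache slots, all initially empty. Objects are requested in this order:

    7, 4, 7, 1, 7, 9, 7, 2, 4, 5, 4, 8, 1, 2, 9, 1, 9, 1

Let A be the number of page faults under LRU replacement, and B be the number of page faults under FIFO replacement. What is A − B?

Under LRU: F F . F . F . F F F . F F F F . . . → 11 faults.
Under FIFO: F F . F . F F F F F . F F F F . . . → 12 faults.
A − B = 11 − 12 = -1.

-1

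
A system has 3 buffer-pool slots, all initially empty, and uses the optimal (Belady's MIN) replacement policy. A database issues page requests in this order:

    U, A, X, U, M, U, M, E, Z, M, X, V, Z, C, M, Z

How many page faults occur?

U -> miss, frames (U)
A -> miss, frames (U A)
X -> miss, frames (U A X)
U -> hit
M -> miss, evict A, frames (U X M)
U -> hit
M -> hit
E -> miss, evict U, frames (X M E)
Z -> miss, evict E, frames (X M Z)
M -> hit
X -> hit
V -> miss, evict X, frames (M Z V)
Z -> hit
C -> miss, evict V, frames (M Z C)
M -> hit
Z -> hit
Page faults: 8.

8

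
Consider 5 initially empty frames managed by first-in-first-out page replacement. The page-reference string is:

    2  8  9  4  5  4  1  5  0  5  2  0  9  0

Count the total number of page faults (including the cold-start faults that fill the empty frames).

9

2: fault, frames {2}
8: fault, frames {2,8}
9: fault, frames {2,8,9}
4: fault, frames {2,8,9,4}
5: fault, frames {2,8,9,4,5}
4: hit
1: fault, evict 2, frames {8,9,4,5,1}
5: hit
0: fault, evict 8, frames {9,4,5,1,0}
5: hit
2: fault, evict 9, frames {4,5,1,0,2}
0: hit
9: fault, evict 4, frames {5,1,0,2,9}
0: hit
Page faults: 9.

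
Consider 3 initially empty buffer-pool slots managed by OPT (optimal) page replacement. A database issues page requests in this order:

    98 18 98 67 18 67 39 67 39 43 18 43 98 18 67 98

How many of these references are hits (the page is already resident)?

98 → fault, frames {98}
18 → fault, frames {98,18}
98 → hit
67 → fault, frames {98,18,67}
18 → hit
67 → hit
39 → fault, evict 98, frames {18,67,39}
67 → hit
39 → hit
43 → fault, evict 39, frames {18,67,43}
18 → hit
43 → hit
98 → fault, evict 43, frames {18,67,98}
18 → hit
67 → hit
98 → hit
Hits: 10.

10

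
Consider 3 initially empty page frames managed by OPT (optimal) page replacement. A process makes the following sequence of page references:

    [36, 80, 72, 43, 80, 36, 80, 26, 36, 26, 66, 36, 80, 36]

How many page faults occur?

36 -> miss, frames (36)
80 -> miss, frames (36 80)
72 -> miss, frames (36 80 72)
43 -> miss, evict 72, frames (36 80 43)
80 -> hit
36 -> hit
80 -> hit
26 -> miss, evict 43, frames (36 80 26)
36 -> hit
26 -> hit
66 -> miss, evict 26, frames (36 80 66)
36 -> hit
80 -> hit
36 -> hit
Page faults: 6.

6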